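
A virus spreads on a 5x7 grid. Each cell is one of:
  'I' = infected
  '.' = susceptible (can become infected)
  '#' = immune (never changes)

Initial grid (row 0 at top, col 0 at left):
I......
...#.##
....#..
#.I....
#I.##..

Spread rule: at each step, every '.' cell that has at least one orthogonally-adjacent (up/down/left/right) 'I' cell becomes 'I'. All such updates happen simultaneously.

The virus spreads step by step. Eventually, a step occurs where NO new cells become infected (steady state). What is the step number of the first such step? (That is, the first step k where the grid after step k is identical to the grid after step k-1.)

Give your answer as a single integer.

Answer: 7

Derivation:
Step 0 (initial): 3 infected
Step 1: +6 new -> 9 infected
Step 2: +7 new -> 16 infected
Step 3: +2 new -> 18 infected
Step 4: +4 new -> 22 infected
Step 5: +4 new -> 26 infected
Step 6: +1 new -> 27 infected
Step 7: +0 new -> 27 infected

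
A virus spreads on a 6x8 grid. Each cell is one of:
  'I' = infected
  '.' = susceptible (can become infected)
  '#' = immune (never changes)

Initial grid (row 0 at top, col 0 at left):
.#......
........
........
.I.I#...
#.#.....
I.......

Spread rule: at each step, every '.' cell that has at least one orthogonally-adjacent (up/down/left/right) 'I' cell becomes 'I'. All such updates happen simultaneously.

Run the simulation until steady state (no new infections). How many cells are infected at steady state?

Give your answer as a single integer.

Step 0 (initial): 3 infected
Step 1: +7 new -> 10 infected
Step 2: +8 new -> 18 infected
Step 3: +7 new -> 25 infected
Step 4: +8 new -> 33 infected
Step 5: +6 new -> 39 infected
Step 6: +4 new -> 43 infected
Step 7: +1 new -> 44 infected
Step 8: +0 new -> 44 infected

Answer: 44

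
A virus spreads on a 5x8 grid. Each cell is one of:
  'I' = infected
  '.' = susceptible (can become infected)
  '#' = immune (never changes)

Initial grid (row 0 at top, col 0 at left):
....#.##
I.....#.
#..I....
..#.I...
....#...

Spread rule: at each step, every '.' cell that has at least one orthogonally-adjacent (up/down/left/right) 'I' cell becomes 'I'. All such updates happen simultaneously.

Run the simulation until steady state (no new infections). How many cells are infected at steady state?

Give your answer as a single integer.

Answer: 33

Derivation:
Step 0 (initial): 3 infected
Step 1: +7 new -> 10 infected
Step 2: +9 new -> 19 infected
Step 3: +7 new -> 26 infected
Step 4: +5 new -> 31 infected
Step 5: +2 new -> 33 infected
Step 6: +0 new -> 33 infected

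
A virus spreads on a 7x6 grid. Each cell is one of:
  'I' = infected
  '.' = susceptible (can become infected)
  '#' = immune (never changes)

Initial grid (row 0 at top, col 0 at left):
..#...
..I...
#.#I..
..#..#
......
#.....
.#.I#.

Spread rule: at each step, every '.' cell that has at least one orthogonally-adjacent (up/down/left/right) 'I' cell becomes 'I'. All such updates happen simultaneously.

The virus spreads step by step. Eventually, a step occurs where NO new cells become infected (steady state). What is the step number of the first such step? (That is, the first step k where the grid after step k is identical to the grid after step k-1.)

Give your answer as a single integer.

Step 0 (initial): 3 infected
Step 1: +6 new -> 9 infected
Step 2: +10 new -> 19 infected
Step 3: +8 new -> 27 infected
Step 4: +5 new -> 32 infected
Step 5: +1 new -> 33 infected
Step 6: +0 new -> 33 infected

Answer: 6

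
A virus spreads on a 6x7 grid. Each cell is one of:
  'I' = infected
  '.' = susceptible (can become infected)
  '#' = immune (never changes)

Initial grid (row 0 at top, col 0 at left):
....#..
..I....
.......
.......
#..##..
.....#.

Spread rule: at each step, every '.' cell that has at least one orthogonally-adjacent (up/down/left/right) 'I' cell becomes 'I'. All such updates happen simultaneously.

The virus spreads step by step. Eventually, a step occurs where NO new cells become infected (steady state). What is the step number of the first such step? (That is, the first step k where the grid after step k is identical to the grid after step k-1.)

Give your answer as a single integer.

Step 0 (initial): 1 infected
Step 1: +4 new -> 5 infected
Step 2: +7 new -> 12 infected
Step 3: +7 new -> 19 infected
Step 4: +7 new -> 26 infected
Step 5: +5 new -> 31 infected
Step 6: +4 new -> 35 infected
Step 7: +1 new -> 36 infected
Step 8: +1 new -> 37 infected
Step 9: +0 new -> 37 infected

Answer: 9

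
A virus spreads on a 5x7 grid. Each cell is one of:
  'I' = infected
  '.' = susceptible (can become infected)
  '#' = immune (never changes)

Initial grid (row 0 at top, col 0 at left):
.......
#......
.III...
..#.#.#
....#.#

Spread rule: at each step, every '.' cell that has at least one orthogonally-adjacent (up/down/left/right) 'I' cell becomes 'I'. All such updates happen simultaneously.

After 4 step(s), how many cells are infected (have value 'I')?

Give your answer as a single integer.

Step 0 (initial): 3 infected
Step 1: +7 new -> 10 infected
Step 2: +8 new -> 18 infected
Step 3: +7 new -> 25 infected
Step 4: +3 new -> 28 infected

Answer: 28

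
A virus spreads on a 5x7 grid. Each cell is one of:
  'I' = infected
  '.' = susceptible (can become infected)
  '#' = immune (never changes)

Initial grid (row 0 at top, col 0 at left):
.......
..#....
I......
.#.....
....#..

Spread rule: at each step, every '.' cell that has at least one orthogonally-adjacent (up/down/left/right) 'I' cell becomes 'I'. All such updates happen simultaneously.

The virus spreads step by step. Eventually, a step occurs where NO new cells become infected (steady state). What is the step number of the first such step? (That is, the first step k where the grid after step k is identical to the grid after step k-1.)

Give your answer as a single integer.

Step 0 (initial): 1 infected
Step 1: +3 new -> 4 infected
Step 2: +4 new -> 8 infected
Step 3: +4 new -> 12 infected
Step 4: +5 new -> 17 infected
Step 5: +5 new -> 22 infected
Step 6: +4 new -> 26 infected
Step 7: +4 new -> 30 infected
Step 8: +2 new -> 32 infected
Step 9: +0 new -> 32 infected

Answer: 9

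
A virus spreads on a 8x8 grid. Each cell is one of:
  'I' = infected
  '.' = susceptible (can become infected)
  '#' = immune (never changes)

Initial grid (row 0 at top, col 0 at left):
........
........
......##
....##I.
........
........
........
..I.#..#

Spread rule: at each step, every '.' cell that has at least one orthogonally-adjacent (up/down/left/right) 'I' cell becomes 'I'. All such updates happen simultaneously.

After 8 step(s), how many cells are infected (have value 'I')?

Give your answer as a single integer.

Step 0 (initial): 2 infected
Step 1: +5 new -> 7 infected
Step 2: +7 new -> 14 infected
Step 3: +9 new -> 23 infected
Step 4: +8 new -> 31 infected
Step 5: +5 new -> 36 infected
Step 6: +4 new -> 40 infected
Step 7: +5 new -> 45 infected
Step 8: +5 new -> 50 infected

Answer: 50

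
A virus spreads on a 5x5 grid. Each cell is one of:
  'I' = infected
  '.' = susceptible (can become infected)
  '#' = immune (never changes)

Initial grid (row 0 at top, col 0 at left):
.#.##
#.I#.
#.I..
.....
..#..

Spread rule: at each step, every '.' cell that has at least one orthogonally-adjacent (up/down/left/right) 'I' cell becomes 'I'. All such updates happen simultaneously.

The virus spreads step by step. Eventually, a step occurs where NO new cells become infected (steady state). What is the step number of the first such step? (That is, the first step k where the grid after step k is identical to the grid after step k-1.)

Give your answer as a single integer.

Answer: 5

Derivation:
Step 0 (initial): 2 infected
Step 1: +5 new -> 7 infected
Step 2: +3 new -> 10 infected
Step 3: +5 new -> 15 infected
Step 4: +2 new -> 17 infected
Step 5: +0 new -> 17 infected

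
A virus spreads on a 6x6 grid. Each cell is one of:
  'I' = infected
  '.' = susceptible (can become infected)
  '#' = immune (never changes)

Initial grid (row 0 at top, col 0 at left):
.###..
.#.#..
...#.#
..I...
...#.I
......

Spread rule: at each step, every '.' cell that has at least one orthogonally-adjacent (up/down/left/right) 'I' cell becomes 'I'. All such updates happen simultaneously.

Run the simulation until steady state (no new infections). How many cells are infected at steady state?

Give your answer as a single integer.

Answer: 28

Derivation:
Step 0 (initial): 2 infected
Step 1: +7 new -> 9 infected
Step 2: +7 new -> 16 infected
Step 3: +5 new -> 21 infected
Step 4: +3 new -> 24 infected
Step 5: +3 new -> 27 infected
Step 6: +1 new -> 28 infected
Step 7: +0 new -> 28 infected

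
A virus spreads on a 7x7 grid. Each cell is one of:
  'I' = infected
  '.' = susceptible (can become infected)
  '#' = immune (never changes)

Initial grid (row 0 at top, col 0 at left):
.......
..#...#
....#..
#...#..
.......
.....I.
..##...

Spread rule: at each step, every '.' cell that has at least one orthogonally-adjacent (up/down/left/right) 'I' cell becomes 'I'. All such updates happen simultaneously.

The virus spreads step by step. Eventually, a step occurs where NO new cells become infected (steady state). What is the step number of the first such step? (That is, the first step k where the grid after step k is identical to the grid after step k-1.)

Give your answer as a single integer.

Answer: 11

Derivation:
Step 0 (initial): 1 infected
Step 1: +4 new -> 5 infected
Step 2: +6 new -> 11 infected
Step 3: +4 new -> 15 infected
Step 4: +5 new -> 20 infected
Step 5: +7 new -> 27 infected
Step 6: +7 new -> 34 infected
Step 7: +2 new -> 36 infected
Step 8: +3 new -> 39 infected
Step 9: +2 new -> 41 infected
Step 10: +1 new -> 42 infected
Step 11: +0 new -> 42 infected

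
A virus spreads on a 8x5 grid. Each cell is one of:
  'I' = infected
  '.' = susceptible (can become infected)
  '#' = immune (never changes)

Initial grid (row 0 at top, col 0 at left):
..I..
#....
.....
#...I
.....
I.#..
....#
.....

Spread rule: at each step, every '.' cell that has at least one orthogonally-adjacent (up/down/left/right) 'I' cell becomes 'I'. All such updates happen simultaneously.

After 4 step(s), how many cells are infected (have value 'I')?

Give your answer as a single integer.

Step 0 (initial): 3 infected
Step 1: +9 new -> 12 infected
Step 2: +13 new -> 25 infected
Step 3: +6 new -> 31 infected
Step 4: +3 new -> 34 infected

Answer: 34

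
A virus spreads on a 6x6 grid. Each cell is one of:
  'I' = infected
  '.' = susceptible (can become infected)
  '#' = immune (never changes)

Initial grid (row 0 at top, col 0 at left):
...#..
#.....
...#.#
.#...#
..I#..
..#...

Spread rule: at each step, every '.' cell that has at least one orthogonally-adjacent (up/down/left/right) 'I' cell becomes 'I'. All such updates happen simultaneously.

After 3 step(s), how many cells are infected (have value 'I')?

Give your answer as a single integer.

Answer: 12

Derivation:
Step 0 (initial): 1 infected
Step 1: +2 new -> 3 infected
Step 2: +4 new -> 7 infected
Step 3: +5 new -> 12 infected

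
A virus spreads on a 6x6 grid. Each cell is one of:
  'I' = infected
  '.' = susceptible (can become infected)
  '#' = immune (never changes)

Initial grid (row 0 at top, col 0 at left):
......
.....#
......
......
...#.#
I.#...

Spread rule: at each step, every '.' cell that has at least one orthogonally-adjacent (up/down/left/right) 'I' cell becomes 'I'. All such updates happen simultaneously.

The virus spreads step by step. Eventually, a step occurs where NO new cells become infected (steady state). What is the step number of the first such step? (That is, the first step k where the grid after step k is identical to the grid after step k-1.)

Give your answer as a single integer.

Answer: 11

Derivation:
Step 0 (initial): 1 infected
Step 1: +2 new -> 3 infected
Step 2: +2 new -> 5 infected
Step 3: +3 new -> 8 infected
Step 4: +3 new -> 11 infected
Step 5: +4 new -> 15 infected
Step 6: +4 new -> 19 infected
Step 7: +5 new -> 24 infected
Step 8: +4 new -> 28 infected
Step 9: +3 new -> 31 infected
Step 10: +1 new -> 32 infected
Step 11: +0 new -> 32 infected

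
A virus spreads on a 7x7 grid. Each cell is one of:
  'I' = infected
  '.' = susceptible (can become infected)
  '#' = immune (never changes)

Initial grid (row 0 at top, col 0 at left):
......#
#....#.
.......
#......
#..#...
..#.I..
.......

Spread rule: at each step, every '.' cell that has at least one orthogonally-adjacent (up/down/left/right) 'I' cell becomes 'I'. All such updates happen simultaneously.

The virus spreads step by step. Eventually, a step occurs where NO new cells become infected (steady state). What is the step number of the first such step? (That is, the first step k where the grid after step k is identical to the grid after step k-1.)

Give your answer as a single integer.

Step 0 (initial): 1 infected
Step 1: +4 new -> 5 infected
Step 2: +5 new -> 10 infected
Step 3: +6 new -> 16 infected
Step 4: +6 new -> 22 infected
Step 5: +8 new -> 30 infected
Step 6: +7 new -> 37 infected
Step 7: +3 new -> 40 infected
Step 8: +1 new -> 41 infected
Step 9: +1 new -> 42 infected
Step 10: +0 new -> 42 infected

Answer: 10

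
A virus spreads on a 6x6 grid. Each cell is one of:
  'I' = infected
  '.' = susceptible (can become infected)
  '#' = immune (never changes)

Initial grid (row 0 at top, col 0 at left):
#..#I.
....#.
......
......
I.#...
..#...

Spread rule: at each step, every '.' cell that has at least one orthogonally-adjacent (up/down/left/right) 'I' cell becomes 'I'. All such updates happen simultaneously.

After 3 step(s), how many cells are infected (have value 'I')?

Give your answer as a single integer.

Answer: 14

Derivation:
Step 0 (initial): 2 infected
Step 1: +4 new -> 6 infected
Step 2: +4 new -> 10 infected
Step 3: +4 new -> 14 infected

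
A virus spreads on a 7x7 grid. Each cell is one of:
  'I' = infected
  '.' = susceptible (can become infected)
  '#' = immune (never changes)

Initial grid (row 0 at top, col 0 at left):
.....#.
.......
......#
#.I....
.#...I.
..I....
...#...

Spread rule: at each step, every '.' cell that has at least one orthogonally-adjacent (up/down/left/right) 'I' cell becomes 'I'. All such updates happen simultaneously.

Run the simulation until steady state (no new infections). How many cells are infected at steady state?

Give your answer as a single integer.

Answer: 44

Derivation:
Step 0 (initial): 3 infected
Step 1: +11 new -> 14 infected
Step 2: +12 new -> 26 infected
Step 3: +10 new -> 36 infected
Step 4: +5 new -> 41 infected
Step 5: +3 new -> 44 infected
Step 6: +0 new -> 44 infected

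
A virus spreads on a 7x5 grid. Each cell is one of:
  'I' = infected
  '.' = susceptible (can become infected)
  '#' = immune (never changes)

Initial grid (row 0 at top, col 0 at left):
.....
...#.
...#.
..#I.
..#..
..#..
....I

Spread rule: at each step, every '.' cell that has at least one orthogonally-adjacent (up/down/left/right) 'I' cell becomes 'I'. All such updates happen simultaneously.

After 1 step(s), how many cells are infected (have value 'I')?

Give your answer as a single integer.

Answer: 6

Derivation:
Step 0 (initial): 2 infected
Step 1: +4 new -> 6 infected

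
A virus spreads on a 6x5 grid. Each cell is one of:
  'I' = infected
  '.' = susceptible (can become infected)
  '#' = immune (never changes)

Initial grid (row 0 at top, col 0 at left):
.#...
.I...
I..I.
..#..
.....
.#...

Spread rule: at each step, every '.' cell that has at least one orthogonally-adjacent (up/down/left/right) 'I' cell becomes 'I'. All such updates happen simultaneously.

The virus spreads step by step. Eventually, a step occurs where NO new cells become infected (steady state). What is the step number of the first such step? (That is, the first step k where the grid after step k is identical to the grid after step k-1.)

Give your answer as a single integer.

Step 0 (initial): 3 infected
Step 1: +8 new -> 11 infected
Step 2: +8 new -> 19 infected
Step 3: +6 new -> 25 infected
Step 4: +2 new -> 27 infected
Step 5: +0 new -> 27 infected

Answer: 5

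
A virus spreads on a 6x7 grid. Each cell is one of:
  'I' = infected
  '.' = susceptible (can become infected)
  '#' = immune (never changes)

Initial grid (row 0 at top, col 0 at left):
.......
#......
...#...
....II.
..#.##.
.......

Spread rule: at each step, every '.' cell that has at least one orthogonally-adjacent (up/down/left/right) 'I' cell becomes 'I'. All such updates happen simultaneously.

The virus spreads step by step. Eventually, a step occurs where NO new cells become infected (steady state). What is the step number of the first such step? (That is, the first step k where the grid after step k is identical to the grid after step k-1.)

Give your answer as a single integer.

Answer: 8

Derivation:
Step 0 (initial): 2 infected
Step 1: +4 new -> 6 infected
Step 2: +6 new -> 12 infected
Step 3: +8 new -> 20 infected
Step 4: +9 new -> 29 infected
Step 5: +5 new -> 34 infected
Step 6: +2 new -> 36 infected
Step 7: +1 new -> 37 infected
Step 8: +0 new -> 37 infected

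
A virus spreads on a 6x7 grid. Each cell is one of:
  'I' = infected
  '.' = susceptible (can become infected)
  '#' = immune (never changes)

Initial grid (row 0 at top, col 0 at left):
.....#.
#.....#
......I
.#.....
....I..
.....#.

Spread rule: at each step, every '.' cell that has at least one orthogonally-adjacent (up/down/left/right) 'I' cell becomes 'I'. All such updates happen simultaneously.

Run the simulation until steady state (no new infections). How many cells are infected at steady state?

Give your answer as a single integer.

Answer: 36

Derivation:
Step 0 (initial): 2 infected
Step 1: +6 new -> 8 infected
Step 2: +7 new -> 15 infected
Step 3: +6 new -> 21 infected
Step 4: +5 new -> 26 infected
Step 5: +5 new -> 31 infected
Step 6: +3 new -> 34 infected
Step 7: +1 new -> 35 infected
Step 8: +1 new -> 36 infected
Step 9: +0 new -> 36 infected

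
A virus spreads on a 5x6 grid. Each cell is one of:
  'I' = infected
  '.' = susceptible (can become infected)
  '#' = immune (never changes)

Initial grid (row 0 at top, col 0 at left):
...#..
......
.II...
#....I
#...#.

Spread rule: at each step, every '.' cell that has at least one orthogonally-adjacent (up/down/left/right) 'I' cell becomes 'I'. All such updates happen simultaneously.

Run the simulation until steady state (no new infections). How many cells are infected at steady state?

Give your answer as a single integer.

Answer: 26

Derivation:
Step 0 (initial): 3 infected
Step 1: +9 new -> 12 infected
Step 2: +9 new -> 21 infected
Step 3: +4 new -> 25 infected
Step 4: +1 new -> 26 infected
Step 5: +0 new -> 26 infected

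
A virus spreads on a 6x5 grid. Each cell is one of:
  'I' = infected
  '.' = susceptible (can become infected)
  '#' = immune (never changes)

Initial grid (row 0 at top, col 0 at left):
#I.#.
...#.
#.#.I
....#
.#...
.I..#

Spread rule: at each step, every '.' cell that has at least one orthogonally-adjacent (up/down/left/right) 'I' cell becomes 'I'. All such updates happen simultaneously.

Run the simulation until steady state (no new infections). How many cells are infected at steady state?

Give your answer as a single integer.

Step 0 (initial): 3 infected
Step 1: +6 new -> 9 infected
Step 2: +8 new -> 17 infected
Step 3: +4 new -> 21 infected
Step 4: +1 new -> 22 infected
Step 5: +0 new -> 22 infected

Answer: 22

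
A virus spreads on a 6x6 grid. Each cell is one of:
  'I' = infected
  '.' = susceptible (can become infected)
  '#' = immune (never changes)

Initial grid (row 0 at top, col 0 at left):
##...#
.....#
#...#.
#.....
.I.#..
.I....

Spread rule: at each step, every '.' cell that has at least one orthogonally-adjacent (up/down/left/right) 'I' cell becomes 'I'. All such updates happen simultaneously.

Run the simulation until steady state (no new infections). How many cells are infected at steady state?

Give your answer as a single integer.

Step 0 (initial): 2 infected
Step 1: +5 new -> 7 infected
Step 2: +3 new -> 10 infected
Step 3: +4 new -> 14 infected
Step 4: +6 new -> 20 infected
Step 5: +4 new -> 24 infected
Step 6: +3 new -> 27 infected
Step 7: +1 new -> 28 infected
Step 8: +0 new -> 28 infected

Answer: 28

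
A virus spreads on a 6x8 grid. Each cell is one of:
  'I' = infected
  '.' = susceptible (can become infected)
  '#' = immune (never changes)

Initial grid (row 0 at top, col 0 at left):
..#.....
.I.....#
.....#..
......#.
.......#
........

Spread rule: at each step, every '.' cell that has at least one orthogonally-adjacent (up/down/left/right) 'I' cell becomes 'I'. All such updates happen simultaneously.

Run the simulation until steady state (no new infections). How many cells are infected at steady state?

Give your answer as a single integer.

Answer: 43

Derivation:
Step 0 (initial): 1 infected
Step 1: +4 new -> 5 infected
Step 2: +5 new -> 10 infected
Step 3: +6 new -> 16 infected
Step 4: +7 new -> 23 infected
Step 5: +6 new -> 29 infected
Step 6: +5 new -> 34 infected
Step 7: +4 new -> 38 infected
Step 8: +3 new -> 41 infected
Step 9: +1 new -> 42 infected
Step 10: +1 new -> 43 infected
Step 11: +0 new -> 43 infected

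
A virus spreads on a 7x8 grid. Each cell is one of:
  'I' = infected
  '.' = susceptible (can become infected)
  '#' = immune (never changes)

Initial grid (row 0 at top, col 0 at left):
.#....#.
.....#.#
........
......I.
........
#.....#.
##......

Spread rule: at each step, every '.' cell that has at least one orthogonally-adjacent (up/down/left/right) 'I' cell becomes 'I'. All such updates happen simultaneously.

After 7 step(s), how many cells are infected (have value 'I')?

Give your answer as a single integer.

Step 0 (initial): 1 infected
Step 1: +4 new -> 5 infected
Step 2: +6 new -> 11 infected
Step 3: +5 new -> 16 infected
Step 4: +7 new -> 23 infected
Step 5: +8 new -> 31 infected
Step 6: +8 new -> 39 infected
Step 7: +6 new -> 45 infected

Answer: 45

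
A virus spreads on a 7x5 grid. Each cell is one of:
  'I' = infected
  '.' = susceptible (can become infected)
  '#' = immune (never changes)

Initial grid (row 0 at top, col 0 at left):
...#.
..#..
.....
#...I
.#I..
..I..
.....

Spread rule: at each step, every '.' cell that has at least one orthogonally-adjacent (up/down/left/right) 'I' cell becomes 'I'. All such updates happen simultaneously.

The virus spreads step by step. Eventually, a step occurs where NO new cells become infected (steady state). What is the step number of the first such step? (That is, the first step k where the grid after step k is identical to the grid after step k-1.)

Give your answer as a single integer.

Answer: 7

Derivation:
Step 0 (initial): 3 infected
Step 1: +8 new -> 11 infected
Step 2: +8 new -> 19 infected
Step 3: +6 new -> 25 infected
Step 4: +2 new -> 27 infected
Step 5: +2 new -> 29 infected
Step 6: +2 new -> 31 infected
Step 7: +0 new -> 31 infected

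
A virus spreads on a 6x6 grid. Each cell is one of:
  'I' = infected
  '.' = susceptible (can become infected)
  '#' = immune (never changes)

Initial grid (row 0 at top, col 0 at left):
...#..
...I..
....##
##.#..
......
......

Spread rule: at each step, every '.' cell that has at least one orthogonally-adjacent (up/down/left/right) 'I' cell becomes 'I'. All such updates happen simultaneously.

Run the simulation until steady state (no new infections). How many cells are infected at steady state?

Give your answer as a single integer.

Answer: 30

Derivation:
Step 0 (initial): 1 infected
Step 1: +3 new -> 4 infected
Step 2: +5 new -> 9 infected
Step 3: +5 new -> 14 infected
Step 4: +3 new -> 17 infected
Step 5: +3 new -> 20 infected
Step 6: +4 new -> 24 infected
Step 7: +4 new -> 28 infected
Step 8: +2 new -> 30 infected
Step 9: +0 new -> 30 infected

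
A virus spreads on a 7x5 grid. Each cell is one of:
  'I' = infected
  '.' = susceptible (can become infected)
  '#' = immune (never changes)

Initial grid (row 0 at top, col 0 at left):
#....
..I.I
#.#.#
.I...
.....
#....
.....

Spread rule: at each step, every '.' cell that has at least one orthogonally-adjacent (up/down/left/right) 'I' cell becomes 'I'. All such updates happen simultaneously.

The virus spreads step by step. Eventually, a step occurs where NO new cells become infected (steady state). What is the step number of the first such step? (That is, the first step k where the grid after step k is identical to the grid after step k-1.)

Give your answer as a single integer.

Step 0 (initial): 3 infected
Step 1: +8 new -> 11 infected
Step 2: +8 new -> 19 infected
Step 3: +4 new -> 23 infected
Step 4: +4 new -> 27 infected
Step 5: +2 new -> 29 infected
Step 6: +1 new -> 30 infected
Step 7: +0 new -> 30 infected

Answer: 7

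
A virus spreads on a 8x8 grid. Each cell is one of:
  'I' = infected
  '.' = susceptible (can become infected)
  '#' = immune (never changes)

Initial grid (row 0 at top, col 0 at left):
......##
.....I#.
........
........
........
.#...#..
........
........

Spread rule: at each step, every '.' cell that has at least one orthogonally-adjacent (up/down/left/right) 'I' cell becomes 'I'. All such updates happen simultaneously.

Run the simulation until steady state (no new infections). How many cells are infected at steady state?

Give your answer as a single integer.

Step 0 (initial): 1 infected
Step 1: +3 new -> 4 infected
Step 2: +5 new -> 9 infected
Step 3: +7 new -> 16 infected
Step 4: +8 new -> 24 infected
Step 5: +8 new -> 32 infected
Step 6: +8 new -> 40 infected
Step 7: +8 new -> 48 infected
Step 8: +5 new -> 53 infected
Step 9: +3 new -> 56 infected
Step 10: +2 new -> 58 infected
Step 11: +1 new -> 59 infected
Step 12: +0 new -> 59 infected

Answer: 59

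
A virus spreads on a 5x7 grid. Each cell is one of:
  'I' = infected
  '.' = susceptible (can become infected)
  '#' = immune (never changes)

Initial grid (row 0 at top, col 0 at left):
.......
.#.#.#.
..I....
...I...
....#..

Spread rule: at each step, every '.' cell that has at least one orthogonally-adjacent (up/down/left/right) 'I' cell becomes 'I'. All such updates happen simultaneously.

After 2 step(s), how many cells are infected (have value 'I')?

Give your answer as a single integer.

Answer: 14

Derivation:
Step 0 (initial): 2 infected
Step 1: +6 new -> 8 infected
Step 2: +6 new -> 14 infected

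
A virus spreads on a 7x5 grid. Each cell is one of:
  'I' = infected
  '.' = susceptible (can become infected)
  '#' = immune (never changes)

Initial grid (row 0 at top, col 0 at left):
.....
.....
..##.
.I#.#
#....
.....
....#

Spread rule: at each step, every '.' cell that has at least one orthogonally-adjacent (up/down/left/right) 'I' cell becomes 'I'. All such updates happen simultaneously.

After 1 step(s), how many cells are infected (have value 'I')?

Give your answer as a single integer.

Answer: 4

Derivation:
Step 0 (initial): 1 infected
Step 1: +3 new -> 4 infected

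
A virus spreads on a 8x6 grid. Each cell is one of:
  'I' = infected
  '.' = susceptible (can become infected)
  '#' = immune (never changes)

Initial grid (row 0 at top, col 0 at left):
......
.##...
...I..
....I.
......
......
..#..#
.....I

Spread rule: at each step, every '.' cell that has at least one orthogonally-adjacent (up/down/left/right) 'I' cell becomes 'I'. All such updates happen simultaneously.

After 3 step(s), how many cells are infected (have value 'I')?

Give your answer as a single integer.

Step 0 (initial): 3 infected
Step 1: +7 new -> 10 infected
Step 2: +10 new -> 20 infected
Step 3: +10 new -> 30 infected

Answer: 30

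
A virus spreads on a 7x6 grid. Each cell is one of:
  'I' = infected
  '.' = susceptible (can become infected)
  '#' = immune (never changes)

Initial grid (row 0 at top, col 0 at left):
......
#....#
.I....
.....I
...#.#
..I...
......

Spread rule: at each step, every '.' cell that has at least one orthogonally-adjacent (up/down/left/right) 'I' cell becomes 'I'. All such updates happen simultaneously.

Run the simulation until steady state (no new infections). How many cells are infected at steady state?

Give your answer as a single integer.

Step 0 (initial): 3 infected
Step 1: +10 new -> 13 infected
Step 2: +13 new -> 26 infected
Step 3: +8 new -> 34 infected
Step 4: +3 new -> 37 infected
Step 5: +1 new -> 38 infected
Step 6: +0 new -> 38 infected

Answer: 38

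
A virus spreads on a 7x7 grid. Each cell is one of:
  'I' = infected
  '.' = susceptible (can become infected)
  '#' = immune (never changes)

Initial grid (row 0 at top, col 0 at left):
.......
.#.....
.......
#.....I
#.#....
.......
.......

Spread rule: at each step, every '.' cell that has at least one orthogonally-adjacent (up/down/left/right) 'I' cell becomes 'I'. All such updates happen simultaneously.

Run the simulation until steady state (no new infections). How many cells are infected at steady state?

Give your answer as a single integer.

Answer: 45

Derivation:
Step 0 (initial): 1 infected
Step 1: +3 new -> 4 infected
Step 2: +5 new -> 9 infected
Step 3: +7 new -> 16 infected
Step 4: +7 new -> 23 infected
Step 5: +6 new -> 29 infected
Step 6: +6 new -> 35 infected
Step 7: +4 new -> 39 infected
Step 8: +4 new -> 43 infected
Step 9: +2 new -> 45 infected
Step 10: +0 new -> 45 infected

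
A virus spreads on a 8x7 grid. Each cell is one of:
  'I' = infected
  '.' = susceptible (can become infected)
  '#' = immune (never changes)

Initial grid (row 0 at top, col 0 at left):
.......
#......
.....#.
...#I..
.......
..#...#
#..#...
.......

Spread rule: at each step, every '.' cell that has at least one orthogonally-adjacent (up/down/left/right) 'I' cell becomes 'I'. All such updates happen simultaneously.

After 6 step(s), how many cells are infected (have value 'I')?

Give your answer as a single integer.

Answer: 45

Derivation:
Step 0 (initial): 1 infected
Step 1: +3 new -> 4 infected
Step 2: +6 new -> 10 infected
Step 3: +10 new -> 20 infected
Step 4: +9 new -> 29 infected
Step 5: +10 new -> 39 infected
Step 6: +6 new -> 45 infected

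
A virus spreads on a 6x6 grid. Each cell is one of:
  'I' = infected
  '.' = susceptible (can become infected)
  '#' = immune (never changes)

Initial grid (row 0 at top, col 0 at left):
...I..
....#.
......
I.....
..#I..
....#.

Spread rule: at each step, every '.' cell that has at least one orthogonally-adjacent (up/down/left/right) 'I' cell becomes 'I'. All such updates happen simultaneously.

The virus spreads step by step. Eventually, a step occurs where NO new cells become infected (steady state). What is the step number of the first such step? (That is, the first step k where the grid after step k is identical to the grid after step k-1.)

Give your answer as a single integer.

Answer: 5

Derivation:
Step 0 (initial): 3 infected
Step 1: +9 new -> 12 infected
Step 2: +12 new -> 24 infected
Step 3: +8 new -> 32 infected
Step 4: +1 new -> 33 infected
Step 5: +0 new -> 33 infected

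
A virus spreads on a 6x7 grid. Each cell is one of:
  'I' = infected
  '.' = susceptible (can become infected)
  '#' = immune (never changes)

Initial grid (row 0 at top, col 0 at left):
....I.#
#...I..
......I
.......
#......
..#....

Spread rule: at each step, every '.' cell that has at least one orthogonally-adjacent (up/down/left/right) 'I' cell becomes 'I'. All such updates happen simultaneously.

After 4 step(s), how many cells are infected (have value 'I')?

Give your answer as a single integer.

Step 0 (initial): 3 infected
Step 1: +8 new -> 11 infected
Step 2: +6 new -> 17 infected
Step 3: +7 new -> 24 infected
Step 4: +6 new -> 30 infected

Answer: 30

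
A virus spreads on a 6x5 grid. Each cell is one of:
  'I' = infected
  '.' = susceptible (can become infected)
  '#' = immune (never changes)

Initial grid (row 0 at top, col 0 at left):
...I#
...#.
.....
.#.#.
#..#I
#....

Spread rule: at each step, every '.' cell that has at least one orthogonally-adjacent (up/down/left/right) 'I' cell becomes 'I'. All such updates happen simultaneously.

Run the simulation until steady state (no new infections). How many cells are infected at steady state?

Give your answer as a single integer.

Answer: 23

Derivation:
Step 0 (initial): 2 infected
Step 1: +3 new -> 5 infected
Step 2: +4 new -> 9 infected
Step 3: +6 new -> 15 infected
Step 4: +5 new -> 20 infected
Step 5: +2 new -> 22 infected
Step 6: +1 new -> 23 infected
Step 7: +0 new -> 23 infected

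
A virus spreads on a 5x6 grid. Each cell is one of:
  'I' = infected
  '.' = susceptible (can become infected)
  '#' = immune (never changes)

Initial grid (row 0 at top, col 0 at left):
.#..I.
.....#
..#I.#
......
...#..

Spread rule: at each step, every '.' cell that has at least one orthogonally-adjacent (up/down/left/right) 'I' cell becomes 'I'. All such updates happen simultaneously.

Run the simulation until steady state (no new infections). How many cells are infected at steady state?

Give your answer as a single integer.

Answer: 25

Derivation:
Step 0 (initial): 2 infected
Step 1: +6 new -> 8 infected
Step 2: +4 new -> 12 infected
Step 3: +5 new -> 17 infected
Step 4: +5 new -> 22 infected
Step 5: +3 new -> 25 infected
Step 6: +0 new -> 25 infected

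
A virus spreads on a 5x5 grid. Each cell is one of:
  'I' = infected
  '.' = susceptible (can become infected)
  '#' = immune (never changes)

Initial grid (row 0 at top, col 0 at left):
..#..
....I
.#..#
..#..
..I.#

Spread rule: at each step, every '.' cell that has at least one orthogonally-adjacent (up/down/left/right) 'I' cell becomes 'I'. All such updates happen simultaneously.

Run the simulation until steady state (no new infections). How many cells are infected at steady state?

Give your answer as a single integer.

Answer: 20

Derivation:
Step 0 (initial): 2 infected
Step 1: +4 new -> 6 infected
Step 2: +6 new -> 12 infected
Step 3: +4 new -> 16 infected
Step 4: +3 new -> 19 infected
Step 5: +1 new -> 20 infected
Step 6: +0 new -> 20 infected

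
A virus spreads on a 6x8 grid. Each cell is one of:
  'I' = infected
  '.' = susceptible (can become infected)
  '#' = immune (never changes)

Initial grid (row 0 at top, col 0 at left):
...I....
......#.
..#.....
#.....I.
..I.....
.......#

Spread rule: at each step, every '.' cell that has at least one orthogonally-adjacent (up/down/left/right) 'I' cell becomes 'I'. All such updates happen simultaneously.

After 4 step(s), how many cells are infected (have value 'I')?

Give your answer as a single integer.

Answer: 44

Derivation:
Step 0 (initial): 3 infected
Step 1: +11 new -> 14 infected
Step 2: +17 new -> 31 infected
Step 3: +10 new -> 41 infected
Step 4: +3 new -> 44 infected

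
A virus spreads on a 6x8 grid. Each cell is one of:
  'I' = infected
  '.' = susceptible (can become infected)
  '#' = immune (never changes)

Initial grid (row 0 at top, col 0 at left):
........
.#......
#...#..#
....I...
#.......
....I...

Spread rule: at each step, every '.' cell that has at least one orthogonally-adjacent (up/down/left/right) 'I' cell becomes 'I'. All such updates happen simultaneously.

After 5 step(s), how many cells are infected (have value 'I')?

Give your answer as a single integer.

Step 0 (initial): 2 infected
Step 1: +5 new -> 7 infected
Step 2: +8 new -> 15 infected
Step 3: +10 new -> 25 infected
Step 4: +10 new -> 35 infected
Step 5: +4 new -> 39 infected

Answer: 39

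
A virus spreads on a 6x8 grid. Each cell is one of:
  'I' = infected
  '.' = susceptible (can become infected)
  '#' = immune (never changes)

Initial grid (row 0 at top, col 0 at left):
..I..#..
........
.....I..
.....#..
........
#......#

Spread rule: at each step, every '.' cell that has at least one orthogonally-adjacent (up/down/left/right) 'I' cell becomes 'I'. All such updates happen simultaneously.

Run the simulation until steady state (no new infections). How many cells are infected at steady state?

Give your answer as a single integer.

Step 0 (initial): 2 infected
Step 1: +6 new -> 8 infected
Step 2: +11 new -> 19 infected
Step 3: +9 new -> 28 infected
Step 4: +9 new -> 37 infected
Step 5: +5 new -> 42 infected
Step 6: +2 new -> 44 infected
Step 7: +0 new -> 44 infected

Answer: 44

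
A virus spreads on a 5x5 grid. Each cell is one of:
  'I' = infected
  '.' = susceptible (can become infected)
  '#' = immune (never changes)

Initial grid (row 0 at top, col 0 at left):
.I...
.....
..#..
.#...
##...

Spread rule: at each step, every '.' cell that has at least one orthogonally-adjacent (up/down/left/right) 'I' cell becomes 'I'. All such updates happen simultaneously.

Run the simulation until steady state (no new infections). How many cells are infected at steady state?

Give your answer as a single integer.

Answer: 21

Derivation:
Step 0 (initial): 1 infected
Step 1: +3 new -> 4 infected
Step 2: +4 new -> 8 infected
Step 3: +3 new -> 11 infected
Step 4: +3 new -> 14 infected
Step 5: +2 new -> 16 infected
Step 6: +3 new -> 19 infected
Step 7: +2 new -> 21 infected
Step 8: +0 new -> 21 infected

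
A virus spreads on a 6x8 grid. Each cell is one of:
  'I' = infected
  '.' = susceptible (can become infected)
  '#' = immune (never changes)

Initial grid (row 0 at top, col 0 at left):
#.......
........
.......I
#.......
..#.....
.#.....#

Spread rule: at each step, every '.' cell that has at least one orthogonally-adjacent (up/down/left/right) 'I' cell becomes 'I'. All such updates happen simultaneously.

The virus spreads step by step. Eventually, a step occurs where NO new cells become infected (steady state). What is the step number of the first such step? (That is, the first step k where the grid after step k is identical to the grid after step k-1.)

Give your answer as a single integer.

Answer: 11

Derivation:
Step 0 (initial): 1 infected
Step 1: +3 new -> 4 infected
Step 2: +5 new -> 9 infected
Step 3: +5 new -> 14 infected
Step 4: +6 new -> 20 infected
Step 5: +6 new -> 26 infected
Step 6: +6 new -> 32 infected
Step 7: +5 new -> 37 infected
Step 8: +4 new -> 41 infected
Step 9: +1 new -> 42 infected
Step 10: +1 new -> 43 infected
Step 11: +0 new -> 43 infected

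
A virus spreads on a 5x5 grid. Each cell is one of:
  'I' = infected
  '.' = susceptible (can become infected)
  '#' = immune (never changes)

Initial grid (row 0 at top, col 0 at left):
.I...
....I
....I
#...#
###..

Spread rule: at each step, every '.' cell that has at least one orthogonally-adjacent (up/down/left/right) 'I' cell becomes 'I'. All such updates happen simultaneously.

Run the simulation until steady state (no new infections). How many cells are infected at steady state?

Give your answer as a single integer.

Step 0 (initial): 3 infected
Step 1: +6 new -> 9 infected
Step 2: +6 new -> 15 infected
Step 3: +4 new -> 19 infected
Step 4: +1 new -> 20 infected
Step 5: +0 new -> 20 infected

Answer: 20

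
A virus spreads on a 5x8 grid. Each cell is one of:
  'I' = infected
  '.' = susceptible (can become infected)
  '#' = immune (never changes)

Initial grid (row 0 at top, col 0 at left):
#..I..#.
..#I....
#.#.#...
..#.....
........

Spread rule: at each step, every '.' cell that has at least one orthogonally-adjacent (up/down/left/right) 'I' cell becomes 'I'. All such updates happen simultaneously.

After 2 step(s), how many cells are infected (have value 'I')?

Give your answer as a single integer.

Answer: 10

Derivation:
Step 0 (initial): 2 infected
Step 1: +4 new -> 6 infected
Step 2: +4 new -> 10 infected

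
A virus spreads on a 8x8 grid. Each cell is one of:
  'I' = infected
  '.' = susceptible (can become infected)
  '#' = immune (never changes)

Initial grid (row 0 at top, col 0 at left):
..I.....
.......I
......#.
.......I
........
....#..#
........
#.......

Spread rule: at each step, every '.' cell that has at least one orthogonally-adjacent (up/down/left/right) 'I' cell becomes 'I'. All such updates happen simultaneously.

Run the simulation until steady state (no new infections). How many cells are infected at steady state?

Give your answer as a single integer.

Answer: 60

Derivation:
Step 0 (initial): 3 infected
Step 1: +8 new -> 11 infected
Step 2: +9 new -> 20 infected
Step 3: +10 new -> 30 infected
Step 4: +8 new -> 38 infected
Step 5: +7 new -> 45 infected
Step 6: +7 new -> 52 infected
Step 7: +5 new -> 57 infected
Step 8: +3 new -> 60 infected
Step 9: +0 new -> 60 infected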